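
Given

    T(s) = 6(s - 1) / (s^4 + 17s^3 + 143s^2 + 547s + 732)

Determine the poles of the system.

s = -5 + 6j, -5 - 6j, -3, -4

The poles are the roots of the denominator s^4 + 17s^3 + 143s^2 + 547s + 732 = 0.
Trying s = -3: the polynomial evaluates to 0, so (s + 3) is a factor.
Dividing out leaves s^3 + 14s^2 + 101s + 244 = 0.
This factors further as (s^2 + 10s + 61)(s + 4) = 0.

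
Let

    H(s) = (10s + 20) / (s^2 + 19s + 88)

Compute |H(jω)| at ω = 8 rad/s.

|H(j8)| ≈ 0.5359

Substitute s = j8: numerator = 20 + j80, denominator = 24 + j152.
|H(j8)| = |20 + j80| / |24 + j152| = 82.462 / 153.88 ≈ 0.5359.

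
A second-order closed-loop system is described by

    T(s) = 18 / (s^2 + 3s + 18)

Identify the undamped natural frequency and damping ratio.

ωₙ ≈ 4.243 rad/s, ζ ≈ 0.3536

Compare the denominator to the standard form s^2 + 2ζωₙs + ωₙ².
ωₙ² = 18, so ωₙ = √18 ≈ 4.243 rad/s.
2ζωₙ = 3, so ζ = 3/(2·√18) ≈ 0.3536.
With ζ = 0.3536 the response is underdamped.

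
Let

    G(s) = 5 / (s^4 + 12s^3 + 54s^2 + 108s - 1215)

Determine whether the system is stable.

unstable

The denominator s^4 + 12s^3 + 54s^2 + 108s - 1215 factors as (s + 9)(s^2 + 6s + 45)(s - 3), giving poles at s = -9, -3 + 6j, -3 - 6j, 3.
Since the pole(s) at s = 3 lie in the right half-plane, the system is unstable.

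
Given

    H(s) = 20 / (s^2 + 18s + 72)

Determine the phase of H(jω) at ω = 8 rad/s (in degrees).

At s = j8: numerator = 20, denominator = 8 + j144.
∠H = ∠num − ∠den = 0° − (86.820°) = -86.82°.

∠H(j8) ≈ -86.82°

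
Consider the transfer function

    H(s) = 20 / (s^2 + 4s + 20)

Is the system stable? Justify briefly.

The denominator s^2 + 4s + 20 factors as (s^2 + 4s + 20), giving poles at s = -2 ± 4j.
Since all poles lie strictly in the left half-plane, the system is stable.

stable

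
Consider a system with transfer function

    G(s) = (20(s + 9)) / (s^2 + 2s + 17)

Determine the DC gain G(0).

At s = 0 each factor (s + a) contributes a and each (s^2 + bs + c) contributes c.
G(0) = 20·(9) / ((17)) = 180/17 = 180/17.

G(0) = 180/17 ≈ 10.59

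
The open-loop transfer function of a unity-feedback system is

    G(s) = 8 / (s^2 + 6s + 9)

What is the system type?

Type 0

The denominator has no factor of s at the origin — no free integrator — so this is a Type 0 system.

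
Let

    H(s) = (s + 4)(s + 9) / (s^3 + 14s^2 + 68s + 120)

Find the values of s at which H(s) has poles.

The poles are the roots of the denominator s^3 + 14s^2 + 68s + 120 = 0.
Trying s = -6: the polynomial evaluates to 0, so (s + 6) is a factor.
Dividing out leaves s^2 + 8s + 20 = 0.
The quadratic formula then gives s = -4 ± 2j.

s = -4 ± 2j, -6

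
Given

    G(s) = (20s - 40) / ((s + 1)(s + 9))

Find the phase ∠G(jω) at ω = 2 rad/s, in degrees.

∠G(j2) ≈ 59.04°

At s = j2: numerator = -40 + j40, denominator = 5 + j20.
∠G = ∠num − ∠den = 135° − (75.964°) = 59.04°.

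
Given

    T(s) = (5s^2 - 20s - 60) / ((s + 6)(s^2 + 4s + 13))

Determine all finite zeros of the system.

s = -2, 6

Set the numerator to zero: 5s^2 - 20s - 60 = 0, i.e. 5·(s^2 - 4s - 12) = 0.
Factoring: (s + 2)(s - 6) = 0.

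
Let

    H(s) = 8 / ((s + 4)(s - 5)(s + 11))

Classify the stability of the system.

unstable

The poles can be read from the denominator factors: s = -4, 5, -11.
Since the pole(s) at s = 5 lie in the right half-plane, the system is unstable.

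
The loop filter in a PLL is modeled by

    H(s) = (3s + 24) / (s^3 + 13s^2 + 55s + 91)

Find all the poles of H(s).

s = -3 + 2j, -3 - 2j, -7

The poles are the roots of the denominator s^3 + 13s^2 + 55s + 91 = 0.
Trying s = -7: the polynomial evaluates to 0, so (s + 7) is a factor.
Dividing out leaves s^2 + 6s + 13 = 0.
The quadratic formula then gives s = -3 ± 2j.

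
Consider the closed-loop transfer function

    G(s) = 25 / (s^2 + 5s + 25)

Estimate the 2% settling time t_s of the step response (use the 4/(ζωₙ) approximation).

Comparing s^2 + 5s + 25 to s^2 + 2ζωₙs + ωₙ²: ωₙ = 5 rad/s and ζ = 5/(2·5) = 0.5.
ζωₙ = 5/2 = 2.5, so t_s ≈ 4/(ζωₙ) = 4/2.5 = 1.600 s.

t_s ≈ 1.600 s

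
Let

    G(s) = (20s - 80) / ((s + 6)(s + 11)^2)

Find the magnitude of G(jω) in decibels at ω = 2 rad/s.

Substitute s = j2: numerator = -80 + j40, denominator = 614 + j498.
|G(j2)| = |-80 + j40| / |614 + j498| = 89.443 / 790.57 ≈ 0.1131.
In decibels: 20·log₁₀(0.1131) ≈ -18.9 dB.

|G(j2)|_dB ≈ -18.9 dB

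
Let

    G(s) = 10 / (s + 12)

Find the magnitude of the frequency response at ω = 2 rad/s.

Substitute s = j2: numerator = 10, denominator = 12 + j2.
|G(j2)| = |10| / |12 + j2| = 10 / 12.166 ≈ 0.8220.

|G(j2)| ≈ 0.8220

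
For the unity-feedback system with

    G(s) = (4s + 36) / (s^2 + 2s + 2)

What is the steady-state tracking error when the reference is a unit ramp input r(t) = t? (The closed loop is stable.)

G(s) has no poles at the origin.
This is a Type 0 system; Kv = lim_{s→0} s·G(s) = 0, so the steady-state error for a ramp input is infinite.

e_ss = ∞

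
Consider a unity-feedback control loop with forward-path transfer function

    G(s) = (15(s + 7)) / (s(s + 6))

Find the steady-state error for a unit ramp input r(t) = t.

e_ss = 0.05714

G(s) has one pole at the origin.
This is a Type 1 system. Kv = lim_{s→0} s·G(s) = 105/6 = 35/2.
e_ss = 1/Kv = 1/(35/2) = 2/35 ≈ 0.05714.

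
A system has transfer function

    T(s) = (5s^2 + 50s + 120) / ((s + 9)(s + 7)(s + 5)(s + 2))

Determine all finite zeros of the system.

s = -4, -6

Set the numerator to zero: 5s^2 + 50s + 120 = 0, i.e. 5·(s^2 + 10s + 24) = 0.
Factoring: (s + 4)(s + 6) = 0.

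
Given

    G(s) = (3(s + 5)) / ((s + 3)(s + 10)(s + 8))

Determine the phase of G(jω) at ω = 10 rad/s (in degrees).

At s = j10: numerator = 15 + j30, denominator = -1860 + j340.
∠G = ∠num − ∠den = 63.435° − (169.64°) = -106.2°.

∠G(j10) ≈ -106.2°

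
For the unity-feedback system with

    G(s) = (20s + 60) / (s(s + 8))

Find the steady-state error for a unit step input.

G(s) has one pole at the origin.
This is a Type 1 system; for a step input the steady-state error is zero.

e_ss = 0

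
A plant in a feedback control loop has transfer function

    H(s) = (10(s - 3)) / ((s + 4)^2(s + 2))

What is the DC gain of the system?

H(0) = -15/16 ≈ -0.9375

At s = 0 each factor (s + a) contributes a and each (s^2 + bs + c) contributes c.
H(0) = 10·(-3) / ((4) · (4) · (2)) = -30/32 = -15/16.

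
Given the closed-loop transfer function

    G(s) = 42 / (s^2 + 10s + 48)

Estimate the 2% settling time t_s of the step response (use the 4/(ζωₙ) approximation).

Comparing s^2 + 10s + 48 to s^2 + 2ζωₙs + ωₙ²: ωₙ = √48 ≈ 6.928 rad/s and ζ = 10/(2·√48) ≈ 0.7217.
ζωₙ = 10/2 = 5, so t_s ≈ 4/(ζωₙ) = 4/5 = 0.8000 s.

t_s ≈ 0.8000 s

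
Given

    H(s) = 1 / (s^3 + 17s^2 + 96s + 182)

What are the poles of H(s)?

The poles are the roots of the denominator s^3 + 17s^2 + 96s + 182 = 0.
Trying s = -7: the polynomial evaluates to 0, so (s + 7) is a factor.
Dividing out leaves s^2 + 10s + 26 = 0.
The quadratic formula then gives s = -5 ± 1j.

s = -7, -5 + j, -5 - j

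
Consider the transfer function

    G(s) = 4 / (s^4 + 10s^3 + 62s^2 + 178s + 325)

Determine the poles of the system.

s = -2 + 3j, -2 - 3j, -3 + 4j, -3 - 4j

The poles are the roots of the denominator s^4 + 10s^3 + 62s^2 + 178s + 325 = 0.
No real roots exist; factor into two real quadratics: (s^2 + 4s + 13)(s^2 + 6s + 25) = 0.
Each quadratic gives a conjugate pair via the quadratic formula.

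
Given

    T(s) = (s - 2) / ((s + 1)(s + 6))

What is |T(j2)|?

Substitute s = j2: numerator = -2 + j2, denominator = 2 + j14.
|T(j2)| = |-2 + j2| / |2 + j14| = 2.8284 / 14.142 = 0.2000.

|T(j2)| = 0.2000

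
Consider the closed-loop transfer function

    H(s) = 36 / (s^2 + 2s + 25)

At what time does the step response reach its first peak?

Comparing s^2 + 2s + 25 to s^2 + 2ζωₙs + ωₙ²: ωₙ = 5 rad/s and ζ = 2/(2·5) = 0.2.
ζωₙ = 2/2 = 1, so ω_d = ωₙ√(1−ζ²) = √(ωₙ² − (ζωₙ)²) = √(25 − 1²) = √24 ≈ 4.899 rad/s.
t_p = π/ω_d = π/4.899 ≈ 0.6413 s.

t_p ≈ 0.6413 s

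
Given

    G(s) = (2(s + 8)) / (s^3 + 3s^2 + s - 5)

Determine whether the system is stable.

unstable

The denominator s^3 + 3s^2 + s - 5 factors as (s^2 + 4s + 5)(s - 1), giving poles at s = -2 + j, -2 - j, 1.
Since the pole(s) at s = 1 lie in the right half-plane, the system is unstable.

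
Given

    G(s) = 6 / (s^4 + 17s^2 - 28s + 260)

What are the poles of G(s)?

s = 2 ± 3j, -2 ± 4j

The poles are the roots of the denominator s^4 + 17s^2 - 28s + 260 = 0.
No real roots exist; factor into two real quadratics: (s^2 - 4s + 13)(s^2 + 4s + 20) = 0.
Each quadratic gives a conjugate pair via the quadratic formula.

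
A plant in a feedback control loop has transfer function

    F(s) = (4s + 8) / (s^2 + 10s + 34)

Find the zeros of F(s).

Set the numerator to zero: 4s + 8 = 0, i.e. 4·(s + 2) = 0.
So s = -2.

s = -2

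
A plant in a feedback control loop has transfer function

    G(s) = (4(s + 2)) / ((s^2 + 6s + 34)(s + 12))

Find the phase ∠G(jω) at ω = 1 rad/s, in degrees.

∠G(j1) ≈ 11.50°

At s = j1: numerator = 8 + j4, denominator = 390 + j105.
∠G = ∠num − ∠den = 26.565° − (15.068°) = 11.50°.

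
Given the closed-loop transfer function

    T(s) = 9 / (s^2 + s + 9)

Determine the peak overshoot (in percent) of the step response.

%OS ≈ 58.8%

Comparing s^2 + s + 9 to s^2 + 2ζωₙs + ωₙ²: ωₙ = 3 rad/s and ζ = 1/(2·3) ≈ 0.1667.
%OS = 100·exp(−πζ/√(1−ζ²)) = 100·exp(−π·0.1667/√(1−0.1667²)) ≈ 58.8%.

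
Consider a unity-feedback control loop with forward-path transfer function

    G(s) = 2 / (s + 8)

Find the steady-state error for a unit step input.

e_ss = 0.8000

G(s) has no poles at the origin.
This is a Type 0 system. Kp = lim_{s→0} G(s) = 2/8 = 1/4.
e_ss = 1/(1 + Kp) = 1/(1 + 1/4) = 4/5 ≈ 0.8000.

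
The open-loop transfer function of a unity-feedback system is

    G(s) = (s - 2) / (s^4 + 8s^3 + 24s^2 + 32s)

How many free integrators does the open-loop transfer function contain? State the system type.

Type 1

Factor s from the denominator: s^4 + 8s^3 + 24s^2 + 32s = s·(s^3 + 8s^2 + 24s + 32).
There is 1 pole at the origin, so the system is Type 1.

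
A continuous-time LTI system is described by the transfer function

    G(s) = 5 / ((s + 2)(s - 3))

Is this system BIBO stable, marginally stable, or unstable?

unstable

The poles can be read from the denominator factors: s = -2, 3.
Since the pole(s) at s = 3 lie in the right half-plane, the system is unstable.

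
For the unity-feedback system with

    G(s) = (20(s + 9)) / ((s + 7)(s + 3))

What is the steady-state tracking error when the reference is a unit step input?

G(s) has no poles at the origin.
This is a Type 0 system. Kp = lim_{s→0} G(s) = 180/21 = 60/7.
e_ss = 1/(1 + Kp) = 1/(1 + 60/7) = 7/67 ≈ 0.1045.

e_ss = 0.1045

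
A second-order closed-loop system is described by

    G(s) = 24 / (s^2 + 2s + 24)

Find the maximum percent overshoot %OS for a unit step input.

Comparing s^2 + 2s + 24 to s^2 + 2ζωₙs + ωₙ²: ωₙ = √24 ≈ 4.899 rad/s and ζ = 2/(2·√24) ≈ 0.2041.
%OS = 100·exp(−πζ/√(1−ζ²)) = 100·exp(−π·0.2041/√(1−0.2041²)) ≈ 51.9%.

%OS ≈ 51.9%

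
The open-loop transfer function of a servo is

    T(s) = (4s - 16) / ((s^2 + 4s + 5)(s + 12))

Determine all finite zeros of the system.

Set the numerator to zero: 4s - 16 = 0, i.e. 4·(s - 4) = 0.
So s = 4.

s = 4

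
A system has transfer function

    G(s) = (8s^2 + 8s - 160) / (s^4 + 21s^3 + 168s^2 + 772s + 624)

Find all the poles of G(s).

s = -4 + 6j, -4 - 6j, -1, -12

The poles are the roots of the denominator s^4 + 21s^3 + 168s^2 + 772s + 624 = 0.
Trying s = -1: the polynomial evaluates to 0, so (s + 1) is a factor.
Dividing out leaves s^3 + 20s^2 + 148s + 624 = 0.
This factors further as (s^2 + 8s + 52)(s + 12) = 0.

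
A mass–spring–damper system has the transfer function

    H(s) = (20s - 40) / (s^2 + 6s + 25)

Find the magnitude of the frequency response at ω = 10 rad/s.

Substitute s = j10: numerator = -40 + j200, denominator = -75 + j60.
|H(j10)| = |-40 + j200| / |-75 + j60| = 203.96 / 96.047 ≈ 2.124.

|H(j10)| ≈ 2.124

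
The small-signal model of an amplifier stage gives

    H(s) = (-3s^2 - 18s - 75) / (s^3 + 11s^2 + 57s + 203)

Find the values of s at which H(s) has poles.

The poles are the roots of the denominator s^3 + 11s^2 + 57s + 203 = 0.
Trying s = -7: the polynomial evaluates to 0, so (s + 7) is a factor.
Dividing out leaves s^2 + 4s + 29 = 0.
The quadratic formula then gives s = -2 ± 5j.

s = -2 ± 5j, -7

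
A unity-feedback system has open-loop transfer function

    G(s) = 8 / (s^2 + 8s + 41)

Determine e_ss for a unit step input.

G(s) has no poles at the origin.
This is a Type 0 system. Kp = lim_{s→0} G(s) = 8/41.
e_ss = 1/(1 + Kp) = 1/(1 + 8/41) = 41/49 ≈ 0.8367.

e_ss = 0.8367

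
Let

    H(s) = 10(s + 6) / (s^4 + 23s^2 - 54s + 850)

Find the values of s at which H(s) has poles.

The poles are the roots of the denominator s^4 + 23s^2 - 54s + 850 = 0.
No real roots exist; factor into two real quadratics: (s^2 - 6s + 25)(s^2 + 6s + 34) = 0.
Each quadratic gives a conjugate pair via the quadratic formula.

s = 3 + 4j, 3 - 4j, -3 + 5j, -3 - 5j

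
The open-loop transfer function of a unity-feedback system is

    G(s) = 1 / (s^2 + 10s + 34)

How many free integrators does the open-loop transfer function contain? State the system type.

The denominator has no factor of s at the origin — no free integrator — so this is a Type 0 system.

Type 0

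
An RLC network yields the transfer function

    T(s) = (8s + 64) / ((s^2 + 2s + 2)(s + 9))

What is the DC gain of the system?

T(0) = 32/9 ≈ 3.556

Set s = 0: T(0) = (64) / (18) = 32/9.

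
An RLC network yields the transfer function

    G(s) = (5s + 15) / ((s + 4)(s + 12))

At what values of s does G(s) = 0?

s = -3

Set the numerator to zero: 5s + 15 = 0, i.e. 5·(s + 3) = 0.
So s = -3.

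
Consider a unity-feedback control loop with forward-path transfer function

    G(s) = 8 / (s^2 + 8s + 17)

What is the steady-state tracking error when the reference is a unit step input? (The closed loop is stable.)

e_ss = 0.6800

G(s) has no poles at the origin.
This is a Type 0 system. Kp = lim_{s→0} G(s) = 8/17.
e_ss = 1/(1 + Kp) = 1/(1 + 8/17) = 17/25 ≈ 0.6800.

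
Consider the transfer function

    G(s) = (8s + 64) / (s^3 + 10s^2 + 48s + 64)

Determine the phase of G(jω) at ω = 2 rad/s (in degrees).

∠G(j2) ≈ -60.71°

At s = j2: numerator = 64 + j16, denominator = 24 + j88.
∠G = ∠num − ∠den = 14.036° − (74.745°) = -60.71°.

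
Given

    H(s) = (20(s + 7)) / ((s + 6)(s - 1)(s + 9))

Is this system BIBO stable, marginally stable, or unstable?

The poles can be read from the denominator factors: s = -6, 1, -9.
Since the pole(s) at s = 1 lie in the right half-plane, the system is unstable.

unstable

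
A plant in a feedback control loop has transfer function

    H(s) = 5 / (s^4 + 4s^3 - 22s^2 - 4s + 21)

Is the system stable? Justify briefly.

The denominator s^4 + 4s^3 - 22s^2 - 4s + 21 factors as (s - 1)(s + 1)(s + 7)(s - 3), giving poles at s = 1, -1, -7, 3.
Since the pole(s) at s = 1, 3 lie in the right half-plane, the system is unstable.

unstable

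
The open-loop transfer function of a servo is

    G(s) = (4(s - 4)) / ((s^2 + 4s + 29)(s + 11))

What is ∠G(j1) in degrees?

∠G(j1) ≈ 152.6°

At s = j1: numerator = -16 + j4, denominator = 304 + j72.
∠G = ∠num − ∠den = 165.96° − (13.325°) = 152.6°.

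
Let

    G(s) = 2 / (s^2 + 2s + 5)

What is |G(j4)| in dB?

Substitute s = j4: numerator = 2, denominator = -11 + j8.
|G(j4)| = |2| / |-11 + j8| = 2 / 13.601 ≈ 0.1470.
In decibels: 20·log₁₀(0.1470) ≈ -16.7 dB.

|G(j4)|_dB ≈ -16.7 dB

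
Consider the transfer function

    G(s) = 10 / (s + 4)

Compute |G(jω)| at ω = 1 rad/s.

Substitute s = j1: numerator = 10, denominator = 4 + j1.
|G(j1)| = |10| / |4 + j1| = 10 / 4.1231 ≈ 2.425.

|G(j1)| ≈ 2.425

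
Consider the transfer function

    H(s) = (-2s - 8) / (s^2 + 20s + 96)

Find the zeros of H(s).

s = -4

Set the numerator to zero: -2s - 8 = 0, i.e. -2·(s + 4) = 0.
So s = -4.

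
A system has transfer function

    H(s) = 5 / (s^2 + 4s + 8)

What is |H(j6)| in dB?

|H(j6)|_dB ≈ -17.4 dB

Substitute s = j6: numerator = 5, denominator = -28 + j24.
|H(j6)| = |5| / |-28 + j24| = 5 / 36.878 ≈ 0.1356.
In decibels: 20·log₁₀(0.1356) ≈ -17.4 dB.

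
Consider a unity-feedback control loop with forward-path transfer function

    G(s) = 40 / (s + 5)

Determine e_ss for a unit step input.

G(s) has no poles at the origin.
This is a Type 0 system. Kp = lim_{s→0} G(s) = 40/5 = 8.
e_ss = 1/(1 + Kp) = 1/(1 + 8) = 1/9 ≈ 0.1111.

e_ss = 0.1111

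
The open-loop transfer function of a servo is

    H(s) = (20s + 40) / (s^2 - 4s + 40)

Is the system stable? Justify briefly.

unstable

The denominator s^2 - 4s + 40 factors as (s^2 - 4s + 40), giving poles at s = 2 + 6j, 2 - 6j.
Since the pole(s) at s = 2 ± 6j lie in the right half-plane, the system is unstable.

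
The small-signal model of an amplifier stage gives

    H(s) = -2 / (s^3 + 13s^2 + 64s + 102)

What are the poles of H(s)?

s = -5 ± 3j, -3

The poles are the roots of the denominator s^3 + 13s^2 + 64s + 102 = 0.
Trying s = -3: the polynomial evaluates to 0, so (s + 3) is a factor.
Dividing out leaves s^2 + 10s + 34 = 0.
The quadratic formula then gives s = -5 ± 3j.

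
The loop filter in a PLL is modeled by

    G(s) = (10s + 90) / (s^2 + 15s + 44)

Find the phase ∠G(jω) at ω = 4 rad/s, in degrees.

∠G(j4) ≈ -41.02°

At s = j4: numerator = 90 + j40, denominator = 28 + j60.
∠G = ∠num − ∠den = 23.962° − (64.983°) = -41.02°.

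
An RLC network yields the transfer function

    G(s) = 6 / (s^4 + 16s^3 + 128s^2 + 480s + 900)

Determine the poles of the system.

The poles are the roots of the denominator s^4 + 16s^3 + 128s^2 + 480s + 900 = 0.
No real roots exist; factor into two real quadratics: (s^2 + 10s + 50)(s^2 + 6s + 18) = 0.
Each quadratic gives a conjugate pair via the quadratic formula.

s = -5 + 5j, -5 - 5j, -3 + 3j, -3 - 3j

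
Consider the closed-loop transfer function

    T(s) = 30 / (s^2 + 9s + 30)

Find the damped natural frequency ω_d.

ω_d ≈ 3.122 rad/s

Comparing s^2 + 9s + 30 to s^2 + 2ζωₙs + ωₙ²: ωₙ = √30 ≈ 5.477 rad/s and ζ = 9/(2·√30) ≈ 0.8216.
ζωₙ = 9/2 = 4.5, so ω_d = ωₙ√(1−ζ²) = √(ωₙ² − (ζωₙ)²) = √(30 − 4.5²) = √9.75 ≈ 3.122 rad/s.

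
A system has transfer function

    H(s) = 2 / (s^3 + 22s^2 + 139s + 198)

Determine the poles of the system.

s = -11, -2, -9

The poles are the roots of the denominator s^3 + 22s^2 + 139s + 198 = 0.
Trying s = -11: the polynomial evaluates to 0, so (s + 11) is a factor.
Dividing out leaves s^2 + 11s + 18 = 0.
Factoring the quadratic: (s + 2)(s + 9) = 0.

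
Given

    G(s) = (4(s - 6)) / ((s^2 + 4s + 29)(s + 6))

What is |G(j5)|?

Substitute s = j5: numerator = -24 + j20, denominator = -76 + j140.
|G(j5)| = |-24 + j20| / |-76 + j140| = 31.241 / 159.30 ≈ 0.1961.

|G(j5)| ≈ 0.1961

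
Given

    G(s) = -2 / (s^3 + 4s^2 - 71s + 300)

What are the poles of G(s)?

The poles are the roots of the denominator s^3 + 4s^2 - 71s + 300 = 0.
Trying s = -12: the polynomial evaluates to 0, so (s + 12) is a factor.
Dividing out leaves s^2 - 8s + 25 = 0.
The quadratic formula then gives s = 4 ± 3j.

s = 4 + 3j, 4 - 3j, -12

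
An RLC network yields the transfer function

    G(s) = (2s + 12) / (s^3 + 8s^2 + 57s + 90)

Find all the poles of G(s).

The poles are the roots of the denominator s^3 + 8s^2 + 57s + 90 = 0.
Trying s = -2: the polynomial evaluates to 0, so (s + 2) is a factor.
Dividing out leaves s^2 + 6s + 45 = 0.
The quadratic formula then gives s = -3 ± 6j.

s = -3 + 6j, -3 - 6j, -2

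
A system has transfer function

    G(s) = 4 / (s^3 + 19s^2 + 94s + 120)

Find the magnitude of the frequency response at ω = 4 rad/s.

Substitute s = j4: numerator = 4, denominator = -184 + j312.
|G(j4)| = |4| / |-184 + j312| = 4 / 362.22 ≈ 0.01104.

|G(j4)| ≈ 0.01104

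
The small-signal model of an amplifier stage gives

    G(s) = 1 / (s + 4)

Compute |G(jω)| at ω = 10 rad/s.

|G(j10)| ≈ 0.09285

Substitute s = j10: numerator = 1, denominator = 4 + j10.
|G(j10)| = |1| / |4 + j10| = 1 / 10.770 ≈ 0.09285.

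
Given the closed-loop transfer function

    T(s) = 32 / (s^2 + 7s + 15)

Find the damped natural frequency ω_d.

ω_d ≈ 1.658 rad/s

Comparing s^2 + 7s + 15 to s^2 + 2ζωₙs + ωₙ²: ωₙ = √15 ≈ 3.873 rad/s and ζ = 7/(2·√15) ≈ 0.9037.
ζωₙ = 7/2 = 3.5, so ω_d = ωₙ√(1−ζ²) = √(ωₙ² − (ζωₙ)²) = √(15 − 3.5²) = √2.75 ≈ 1.658 rad/s.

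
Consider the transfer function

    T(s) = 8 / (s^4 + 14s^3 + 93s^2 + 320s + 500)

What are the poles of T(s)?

The poles are the roots of the denominator s^4 + 14s^3 + 93s^2 + 320s + 500 = 0.
No real roots exist; factor into two real quadratics: (s^2 + 8s + 20)(s^2 + 6s + 25) = 0.
Each quadratic gives a conjugate pair via the quadratic formula.

s = -4 ± 2j, -3 ± 4j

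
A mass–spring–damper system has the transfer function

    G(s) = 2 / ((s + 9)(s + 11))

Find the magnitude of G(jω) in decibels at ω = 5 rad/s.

|G(j5)|_dB ≈ -35.9 dB

Substitute s = j5: numerator = 2, denominator = 74 + j100.
|G(j5)| = |2| / |74 + j100| = 2 / 124.40 ≈ 0.01608.
In decibels: 20·log₁₀(0.01608) ≈ -35.9 dB.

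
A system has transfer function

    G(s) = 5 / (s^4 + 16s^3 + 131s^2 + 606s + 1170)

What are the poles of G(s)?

s = -3 ± 6j, -5 ± j

The poles are the roots of the denominator s^4 + 16s^3 + 131s^2 + 606s + 1170 = 0.
No real roots exist; factor into two real quadratics: (s^2 + 6s + 45)(s^2 + 10s + 26) = 0.
Each quadratic gives a conjugate pair via the quadratic formula.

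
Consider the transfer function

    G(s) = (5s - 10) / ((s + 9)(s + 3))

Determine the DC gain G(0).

Set s = 0: G(0) = (-10) / (27) = -10/27.

G(0) = -10/27 ≈ -0.3704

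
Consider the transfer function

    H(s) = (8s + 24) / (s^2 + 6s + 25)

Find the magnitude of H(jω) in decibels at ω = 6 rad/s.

Substitute s = j6: numerator = 24 + j48, denominator = -11 + j36.
|H(j6)| = |24 + j48| / |-11 + j36| = 53.666 / 37.643 ≈ 1.426.
In decibels: 20·log₁₀(1.426) ≈ 3.08 dB.

|H(j6)|_dB ≈ 3.08 dB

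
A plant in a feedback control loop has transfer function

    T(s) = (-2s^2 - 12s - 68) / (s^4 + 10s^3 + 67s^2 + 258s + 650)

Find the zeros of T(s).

s = -3 ± 5j

Set the numerator to zero: -2s^2 - 12s - 68 = 0, i.e. -2·(s^2 + 6s + 34) = 0.
Factoring: (s^2 + 6s + 34) = 0.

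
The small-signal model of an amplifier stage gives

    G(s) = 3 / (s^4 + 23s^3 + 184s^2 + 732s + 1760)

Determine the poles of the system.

The poles are the roots of the denominator s^4 + 23s^3 + 184s^2 + 732s + 1760 = 0.
Trying s = -8: the polynomial evaluates to 0, so (s + 8) is a factor.
Dividing out leaves s^3 + 15s^2 + 64s + 220 = 0.
This factors further as (s^2 + 4s + 20)(s + 11) = 0.

s = -2 ± 4j, -8, -11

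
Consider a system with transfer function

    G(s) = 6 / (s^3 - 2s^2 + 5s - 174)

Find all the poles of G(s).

The poles are the roots of the denominator s^3 - 2s^2 + 5s - 174 = 0.
Trying s = 6: the polynomial evaluates to 0, so (s - 6) is a factor.
Dividing out leaves s^2 + 4s + 29 = 0.
The quadratic formula then gives s = -2 ± 5j.

s = -2 + 5j, -2 - 5j, 6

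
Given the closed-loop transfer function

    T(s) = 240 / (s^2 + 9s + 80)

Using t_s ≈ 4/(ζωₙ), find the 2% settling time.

Comparing s^2 + 9s + 80 to s^2 + 2ζωₙs + ωₙ²: ωₙ = √80 ≈ 8.944 rad/s and ζ = 9/(2·√80) ≈ 0.5031.
ζωₙ = 9/2 = 4.5, so t_s ≈ 4/(ζωₙ) = 4/4.5 ≈ 0.8889 s.

t_s ≈ 0.8889 s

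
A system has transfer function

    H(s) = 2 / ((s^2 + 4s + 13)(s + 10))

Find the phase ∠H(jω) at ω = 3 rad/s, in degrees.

At s = j3: numerator = 2, denominator = 4 + j132.
∠H = ∠num − ∠den = 0° − (88.264°) = -88.26°.

∠H(j3) ≈ -88.26°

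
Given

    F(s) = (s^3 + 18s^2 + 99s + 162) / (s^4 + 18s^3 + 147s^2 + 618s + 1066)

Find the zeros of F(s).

Set the numerator to zero: s^3 + 18s^2 + 99s + 162 = 0.
Factoring: (s + 6)(s + 9)(s + 3) = 0.

s = -6, -9, -3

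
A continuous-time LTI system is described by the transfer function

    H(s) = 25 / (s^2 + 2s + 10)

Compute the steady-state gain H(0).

At s = 0 each factor (s + a) contributes a and each (s^2 + bs + c) contributes c.
H(0) = 25·1 / ((10)) = 25/10 = 5/2.

H(0) = 5/2 ≈ 2.500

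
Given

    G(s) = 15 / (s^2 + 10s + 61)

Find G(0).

At s = 0 each factor (s + a) contributes a and each (s^2 + bs + c) contributes c.
G(0) = 15·1 / ((61)) = 15/61 = 15/61.

G(0) = 15/61 ≈ 0.2459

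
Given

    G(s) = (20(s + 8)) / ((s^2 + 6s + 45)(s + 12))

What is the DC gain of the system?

G(0) = 8/27 ≈ 0.2963

At s = 0 each factor (s + a) contributes a and each (s^2 + bs + c) contributes c.
G(0) = 20·(8) / ((45) · (12)) = 160/540 = 8/27.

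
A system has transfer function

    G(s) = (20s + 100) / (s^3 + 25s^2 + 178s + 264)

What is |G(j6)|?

|G(j6)| ≈ 0.1469

Substitute s = j6: numerator = 100 + j120, denominator = -636 + j852.
|G(j6)| = |100 + j120| / |-636 + j852| = 156.20 / 1063.2 ≈ 0.1469.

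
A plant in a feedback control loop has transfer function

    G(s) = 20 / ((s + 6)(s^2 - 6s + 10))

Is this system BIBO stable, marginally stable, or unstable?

unstable

The poles can be read from the denominator factors: s = -6, 3 ± j.
Since the pole(s) at s = 3 ± j lie in the right half-plane, the system is unstable.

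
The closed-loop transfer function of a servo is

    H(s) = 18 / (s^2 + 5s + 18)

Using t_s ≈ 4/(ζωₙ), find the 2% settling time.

Comparing s^2 + 5s + 18 to s^2 + 2ζωₙs + ωₙ²: ωₙ = √18 ≈ 4.243 rad/s and ζ = 5/(2·√18) ≈ 0.5893.
ζωₙ = 5/2 = 2.5, so t_s ≈ 4/(ζωₙ) = 4/2.5 = 1.600 s.

t_s ≈ 1.600 s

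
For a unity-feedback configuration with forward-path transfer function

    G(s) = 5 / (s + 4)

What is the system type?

The denominator has no factor of s at the origin — no free integrator — so this is a Type 0 system.

Type 0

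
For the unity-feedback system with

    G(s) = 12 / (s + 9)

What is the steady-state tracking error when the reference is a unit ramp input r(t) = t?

e_ss = ∞

G(s) has no poles at the origin.
This is a Type 0 system; Kv = lim_{s→0} s·G(s) = 0, so the steady-state error for a ramp input is infinite.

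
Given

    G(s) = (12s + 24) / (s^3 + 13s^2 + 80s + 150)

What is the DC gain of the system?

Set s = 0: G(0) = (24) / (150) = 4/25.

G(0) = 4/25 ≈ 0.1600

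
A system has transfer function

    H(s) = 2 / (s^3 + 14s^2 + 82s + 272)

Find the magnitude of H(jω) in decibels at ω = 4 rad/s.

|H(j4)|_dB ≈ -42.6 dB

Substitute s = j4: numerator = 2, denominator = 48 + j264.
|H(j4)| = |2| / |48 + j264| = 2 / 268.33 ≈ 0.007454.
In decibels: 20·log₁₀(0.007454) ≈ -42.6 dB.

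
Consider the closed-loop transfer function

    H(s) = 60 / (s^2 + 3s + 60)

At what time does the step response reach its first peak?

t_p ≈ 0.4134 s

Comparing s^2 + 3s + 60 to s^2 + 2ζωₙs + ωₙ²: ωₙ = √60 ≈ 7.746 rad/s and ζ = 3/(2·√60) ≈ 0.1936.
ζωₙ = 3/2 = 1.5, so ω_d = ωₙ√(1−ζ²) = √(ωₙ² − (ζωₙ)²) = √(60 − 1.5²) = √57.75 ≈ 7.599 rad/s.
t_p = π/ω_d = π/7.599 ≈ 0.4134 s.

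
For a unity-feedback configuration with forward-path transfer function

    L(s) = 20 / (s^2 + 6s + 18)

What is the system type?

Type 0

The denominator has no factor of s at the origin — no free integrator — so this is a Type 0 system.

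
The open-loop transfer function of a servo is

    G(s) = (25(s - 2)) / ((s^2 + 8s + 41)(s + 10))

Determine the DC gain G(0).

G(0) = -5/41 ≈ -0.1220

At s = 0 each factor (s + a) contributes a and each (s^2 + bs + c) contributes c.
G(0) = 25·(-2) / ((41) · (10)) = -50/410 = -5/41.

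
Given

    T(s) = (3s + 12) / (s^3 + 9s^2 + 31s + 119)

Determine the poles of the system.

s = -1 + 4j, -1 - 4j, -7

The poles are the roots of the denominator s^3 + 9s^2 + 31s + 119 = 0.
Trying s = -7: the polynomial evaluates to 0, so (s + 7) is a factor.
Dividing out leaves s^2 + 2s + 17 = 0.
The quadratic formula then gives s = -1 ± 4j.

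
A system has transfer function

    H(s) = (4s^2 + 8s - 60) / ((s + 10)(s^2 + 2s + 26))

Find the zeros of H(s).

Set the numerator to zero: 4s^2 + 8s - 60 = 0, i.e. 4·(s^2 + 2s - 15) = 0.
Factoring: (s - 3)(s + 5) = 0.

s = 3, -5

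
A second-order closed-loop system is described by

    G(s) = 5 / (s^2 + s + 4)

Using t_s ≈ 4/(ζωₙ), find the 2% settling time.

Comparing s^2 + s + 4 to s^2 + 2ζωₙs + ωₙ²: ωₙ = 2 rad/s and ζ = 1/(2·2) = 0.25.
ζωₙ = 1/2 = 0.5, so t_s ≈ 4/(ζωₙ) = 4/0.5 = 8 s.

t_s ≈ 8 s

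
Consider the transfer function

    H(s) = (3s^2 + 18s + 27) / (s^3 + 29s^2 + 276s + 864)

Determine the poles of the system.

s = -8, -12, -9

The poles are the roots of the denominator s^3 + 29s^2 + 276s + 864 = 0.
Trying s = -8: the polynomial evaluates to 0, so (s + 8) is a factor.
Dividing out leaves s^2 + 21s + 108 = 0.
Factoring the quadratic: (s + 12)(s + 9) = 0.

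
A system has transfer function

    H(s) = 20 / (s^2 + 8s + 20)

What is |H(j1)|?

|H(j1)| ≈ 0.9701

Substitute s = j1: numerator = 20, denominator = 19 + j8.
|H(j1)| = |20| / |19 + j8| = 20 / 20.616 ≈ 0.9701.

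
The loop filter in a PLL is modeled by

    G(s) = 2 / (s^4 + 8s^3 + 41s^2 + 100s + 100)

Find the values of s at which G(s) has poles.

The poles are the roots of the denominator s^4 + 8s^3 + 41s^2 + 100s + 100 = 0.
No real roots exist; factor into two real quadratics: (s^2 + 4s + 5)(s^2 + 4s + 20) = 0.
Each quadratic gives a conjugate pair via the quadratic formula.

s = -2 ± j, -2 ± 4j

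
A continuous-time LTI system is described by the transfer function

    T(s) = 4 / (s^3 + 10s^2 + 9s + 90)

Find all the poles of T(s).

The poles are the roots of the denominator s^3 + 10s^2 + 9s + 90 = 0.
Trying s = -10: the polynomial evaluates to 0, so (s + 10) is a factor.
Dividing out leaves s^2 + 9 = 0.
The quadratic formula then gives s = 0 ± 3j.

s = 3j, -3j, -10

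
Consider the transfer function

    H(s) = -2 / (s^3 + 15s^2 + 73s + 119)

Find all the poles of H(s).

s = -4 ± j, -7

The poles are the roots of the denominator s^3 + 15s^2 + 73s + 119 = 0.
Trying s = -7: the polynomial evaluates to 0, so (s + 7) is a factor.
Dividing out leaves s^2 + 8s + 17 = 0.
The quadratic formula then gives s = -4 ± 1j.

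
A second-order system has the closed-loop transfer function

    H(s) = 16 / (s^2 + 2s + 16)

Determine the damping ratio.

ζ = 0.25

Compare the denominator to the standard form s^2 + 2ζωₙs + ωₙ².
ωₙ² = 16, so ωₙ = 4 rad/s.
2ζωₙ = 2, so ζ = 2/(2·4) = 0.25.
With ζ = 0.25 the response is underdamped.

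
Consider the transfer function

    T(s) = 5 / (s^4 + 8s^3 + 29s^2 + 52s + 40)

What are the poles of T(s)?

The poles are the roots of the denominator s^4 + 8s^3 + 29s^2 + 52s + 40 = 0.
No real roots exist; factor into two real quadratics: (s^2 + 4s + 8)(s^2 + 4s + 5) = 0.
Each quadratic gives a conjugate pair via the quadratic formula.

s = -2 ± 2j, -2 ± j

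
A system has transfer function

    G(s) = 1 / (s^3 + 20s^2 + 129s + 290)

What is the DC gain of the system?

Set s = 0: G(0) = (1) / (290) = 1/290.

G(0) = 1/290 ≈ 0.003448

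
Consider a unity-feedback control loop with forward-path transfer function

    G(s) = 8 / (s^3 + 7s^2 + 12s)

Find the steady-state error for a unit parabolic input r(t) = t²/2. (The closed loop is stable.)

e_ss = ∞

G(s) has one pole at the origin.
This is a Type 1 system; Ka = lim_{s→0} s^2·G(s) = 0, so the steady-state error for a parabola input is infinite.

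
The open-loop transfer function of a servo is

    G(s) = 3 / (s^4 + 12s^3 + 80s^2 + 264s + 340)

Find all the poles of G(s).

s = -3 ± j, -3 ± 5j

The poles are the roots of the denominator s^4 + 12s^3 + 80s^2 + 264s + 340 = 0.
No real roots exist; factor into two real quadratics: (s^2 + 6s + 10)(s^2 + 6s + 34) = 0.
Each quadratic gives a conjugate pair via the quadratic formula.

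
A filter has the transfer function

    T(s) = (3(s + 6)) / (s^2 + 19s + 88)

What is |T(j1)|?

|T(j1)| ≈ 0.2049

Substitute s = j1: numerator = 18 + j3, denominator = 87 + j19.
|T(j1)| = |18 + j3| / |87 + j19| = 18.248 / 89.051 ≈ 0.2049.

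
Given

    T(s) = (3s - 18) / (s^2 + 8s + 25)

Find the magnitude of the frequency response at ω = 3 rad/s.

|T(j3)| ≈ 0.6977

Substitute s = j3: numerator = -18 + j9, denominator = 16 + j24.
|T(j3)| = |-18 + j9| / |16 + j24| = 20.125 / 28.844 ≈ 0.6977.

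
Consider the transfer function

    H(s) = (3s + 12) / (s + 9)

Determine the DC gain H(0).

H(0) = 4/3 ≈ 1.333

Set s = 0: H(0) = (12) / (9) = 4/3.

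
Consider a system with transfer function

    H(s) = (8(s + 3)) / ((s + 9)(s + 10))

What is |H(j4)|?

|H(j4)| ≈ 0.3771

Substitute s = j4: numerator = 24 + j32, denominator = 74 + j76.
|H(j4)| = |24 + j32| / |74 + j76| = 40 / 106.08 ≈ 0.3771.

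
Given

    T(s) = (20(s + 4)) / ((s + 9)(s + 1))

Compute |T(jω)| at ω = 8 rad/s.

Substitute s = j8: numerator = 80 + j160, denominator = -55 + j80.
|T(j8)| = |80 + j160| / |-55 + j80| = 178.89 / 97.082 ≈ 1.843.

|T(j8)| ≈ 1.843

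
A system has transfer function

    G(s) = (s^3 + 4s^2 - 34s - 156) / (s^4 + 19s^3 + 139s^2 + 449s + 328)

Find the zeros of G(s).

Set the numerator to zero: s^3 + 4s^2 - 34s - 156 = 0.
Factoring: (s - 6)(s^2 + 10s + 26) = 0.

s = 6, -5 ± j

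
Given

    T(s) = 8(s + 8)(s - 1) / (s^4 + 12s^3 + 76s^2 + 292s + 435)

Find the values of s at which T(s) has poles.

The poles are the roots of the denominator s^4 + 12s^3 + 76s^2 + 292s + 435 = 0.
Trying s = -3: the polynomial evaluates to 0, so (s + 3) is a factor.
Dividing out leaves s^3 + 9s^2 + 49s + 145 = 0.
This factors further as (s + 5)(s^2 + 4s + 29) = 0.

s = -3, -5, -2 + 5j, -2 - 5j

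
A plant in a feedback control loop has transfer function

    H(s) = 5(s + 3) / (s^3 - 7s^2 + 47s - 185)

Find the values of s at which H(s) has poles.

s = 1 ± 6j, 5

The poles are the roots of the denominator s^3 - 7s^2 + 47s - 185 = 0.
Trying s = 5: the polynomial evaluates to 0, so (s - 5) is a factor.
Dividing out leaves s^2 - 2s + 37 = 0.
The quadratic formula then gives s = 1 ± 6j.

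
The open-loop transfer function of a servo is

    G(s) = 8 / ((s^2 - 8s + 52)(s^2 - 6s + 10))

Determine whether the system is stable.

The poles can be read from the denominator factors: s = 4 ± 6j, 3 ± j.
Since the pole(s) at s = 4 ± 6j, 3 ± j lie in the right half-plane, the system is unstable.

unstable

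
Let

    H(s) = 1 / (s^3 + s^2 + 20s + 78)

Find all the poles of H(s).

s = -3, 1 + 5j, 1 - 5j

The poles are the roots of the denominator s^3 + s^2 + 20s + 78 = 0.
Trying s = -3: the polynomial evaluates to 0, so (s + 3) is a factor.
Dividing out leaves s^2 - 2s + 26 = 0.
The quadratic formula then gives s = 1 ± 5j.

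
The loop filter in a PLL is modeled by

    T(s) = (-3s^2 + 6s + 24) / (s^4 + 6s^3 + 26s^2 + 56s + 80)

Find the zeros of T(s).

Set the numerator to zero: -3s^2 + 6s + 24 = 0, i.e. -3·(s^2 - 2s - 8) = 0.
Factoring: (s - 4)(s + 2) = 0.

s = 4, -2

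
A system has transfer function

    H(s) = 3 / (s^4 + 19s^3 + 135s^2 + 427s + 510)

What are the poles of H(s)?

The poles are the roots of the denominator s^4 + 19s^3 + 135s^2 + 427s + 510 = 0.
Trying s = -6: the polynomial evaluates to 0, so (s + 6) is a factor.
Dividing out leaves s^3 + 13s^2 + 57s + 85 = 0.
This factors further as (s^2 + 8s + 17)(s + 5) = 0.

s = -6, -4 ± j, -5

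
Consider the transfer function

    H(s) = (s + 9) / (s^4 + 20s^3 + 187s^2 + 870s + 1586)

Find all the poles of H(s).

The poles are the roots of the denominator s^4 + 20s^3 + 187s^2 + 870s + 1586 = 0.
No real roots exist; factor into two real quadratics: (s^2 + 10s + 61)(s^2 + 10s + 26) = 0.
Each quadratic gives a conjugate pair via the quadratic formula.

s = -5 ± 6j, -5 ± j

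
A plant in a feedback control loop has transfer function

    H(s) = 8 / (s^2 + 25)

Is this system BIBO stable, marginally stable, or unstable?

The poles can be read from the denominator factors: s = ±5j.
Since the simple pole(s) at s = 5j, -5j lie on the jω-axis with none in the right half-plane, the system is marginally stable.

marginally stable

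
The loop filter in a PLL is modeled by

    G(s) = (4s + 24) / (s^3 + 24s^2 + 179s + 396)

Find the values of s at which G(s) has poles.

s = -11, -9, -4

The poles are the roots of the denominator s^3 + 24s^2 + 179s + 396 = 0.
Trying s = -11: the polynomial evaluates to 0, so (s + 11) is a factor.
Dividing out leaves s^2 + 13s + 36 = 0.
Factoring the quadratic: (s + 9)(s + 4) = 0.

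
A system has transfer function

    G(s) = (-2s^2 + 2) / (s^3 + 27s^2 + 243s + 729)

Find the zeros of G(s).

Set the numerator to zero: -2s^2 + 2 = 0, i.e. -2·(s^2 - 1) = 0.
Factoring: (s - 1)(s + 1) = 0.

s = 1, -1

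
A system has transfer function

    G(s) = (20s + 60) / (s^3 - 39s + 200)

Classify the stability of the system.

The denominator s^3 - 39s + 200 factors as (s^2 - 8s + 25)(s + 8), giving poles at s = 4 ± 3j, -8.
Since the pole(s) at s = 4 ± 3j lie in the right half-plane, the system is unstable.

unstable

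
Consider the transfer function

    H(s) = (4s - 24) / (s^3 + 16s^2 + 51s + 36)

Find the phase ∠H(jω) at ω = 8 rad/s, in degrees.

At s = j8: numerator = -24 + j32, denominator = -988 - j104.
∠H = ∠num − ∠den = 126.87° − (-173.99°) = 300.9°, which wraps to -59.14°.

∠H(j8) ≈ -59.14°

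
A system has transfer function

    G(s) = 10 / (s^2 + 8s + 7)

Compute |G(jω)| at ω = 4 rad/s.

|G(j4)| ≈ 0.3008

Substitute s = j4: numerator = 10, denominator = -9 + j32.
|G(j4)| = |10| / |-9 + j32| = 10 / 33.242 ≈ 0.3008.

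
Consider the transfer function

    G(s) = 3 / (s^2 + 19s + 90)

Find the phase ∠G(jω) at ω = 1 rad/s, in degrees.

∠G(j1) ≈ -12.05°

At s = j1: numerator = 3, denominator = 89 + j19.
∠G = ∠num − ∠den = 0° − (12.051°) = -12.05°.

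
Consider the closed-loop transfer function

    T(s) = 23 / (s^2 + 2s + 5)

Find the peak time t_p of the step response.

Comparing s^2 + 2s + 5 to s^2 + 2ζωₙs + ωₙ²: ωₙ = √5 ≈ 2.236 rad/s and ζ = 2/(2·√5) ≈ 0.4472.
ζωₙ = 2/2 = 1, so ω_d = ωₙ√(1−ζ²) = √(ωₙ² − (ζωₙ)²) = √(5 − 1²) = √4 = 2 rad/s.
t_p = π/ω_d = π/2 ≈ 1.571 s.

t_p ≈ 1.571 s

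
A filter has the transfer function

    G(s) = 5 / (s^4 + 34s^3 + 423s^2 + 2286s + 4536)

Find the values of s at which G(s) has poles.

The poles are the roots of the denominator s^4 + 34s^3 + 423s^2 + 2286s + 4536 = 0.
Trying s = -6: the polynomial evaluates to 0, so (s + 6) is a factor.
Dividing out leaves s^3 + 28s^2 + 255s + 756 = 0.
This factors further as (s + 9)(s + 7)(s + 12) = 0.

s = -6, -9, -7, -12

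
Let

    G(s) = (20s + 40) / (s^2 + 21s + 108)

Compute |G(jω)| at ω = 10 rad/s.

|G(j10)| ≈ 0.9705

Substitute s = j10: numerator = 40 + j200, denominator = 8 + j210.
|G(j10)| = |40 + j200| / |8 + j210| = 203.96 / 210.15 ≈ 0.9705.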